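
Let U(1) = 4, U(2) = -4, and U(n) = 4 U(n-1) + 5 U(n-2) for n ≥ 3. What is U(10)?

U(3) = 4·(-4) + 5·4 = 4
U(4) = 4·4 + 5·(-4) = -4
U(5) = 4·(-4) + 5·4 = 4
U(6) = 4·4 + 5·(-4) = -4
U(7) = 4·(-4) + 5·4 = 4
U(8) = 4·4 + 5·(-4) = -4
U(9) = 4·(-4) + 5·4 = 4
U(10) = 4·4 + 5·(-4) = -4

-4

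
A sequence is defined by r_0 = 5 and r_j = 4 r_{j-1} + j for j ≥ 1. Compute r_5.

r_1 = 4·5 + 1 = 21
r_2 = 4·21 + 2 = 86
r_3 = 4·86 + 3 = 347
r_4 = 4·347 + 4 = 1392
r_5 = 4·1392 + 5 = 5573

5573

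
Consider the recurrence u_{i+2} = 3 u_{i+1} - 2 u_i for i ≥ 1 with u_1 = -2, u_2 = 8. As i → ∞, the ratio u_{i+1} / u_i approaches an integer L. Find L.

The characteristic equation is r^2 - 3r + 2 = 0, which factors as (r - 2)(r - 1) = 0.
So the roots are 2 and 1. Since |2| > |1| and the coefficient of 2^i is non-zero, the ratio tends to 2.

2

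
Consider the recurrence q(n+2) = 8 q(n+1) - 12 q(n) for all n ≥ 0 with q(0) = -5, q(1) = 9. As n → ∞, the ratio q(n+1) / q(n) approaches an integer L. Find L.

6

The characteristic equation is r^2 - 8r + 12 = 0, which factors as (r - 6)(r - 2) = 0.
So the roots are 6 and 2. Since |6| > |2| and the coefficient of 6^n is non-zero, the ratio tends to 6.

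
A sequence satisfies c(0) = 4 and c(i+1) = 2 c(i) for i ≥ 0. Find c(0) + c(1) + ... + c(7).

1020

c(1) = 2·4 = 8
c(2) = 2·8 = 16
c(3) = 2·16 = 32
c(4) = 2·32 = 64
c(5) = 2·64 = 128
c(6) = 2·128 = 256
c(7) = 2·256 = 512
Sum = 4 + 8 + 16 + 32 + 64 + 128 + 256 + 512 = 1020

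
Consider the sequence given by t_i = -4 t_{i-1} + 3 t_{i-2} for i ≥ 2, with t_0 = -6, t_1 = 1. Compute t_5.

1993

t_2 = -4(1) + 3(-6) = -22
t_3 = -4(-22) + 3(1) = 91
t_4 = -4(91) + 3(-22) = -430
t_5 = -4(-430) + 3(91) = 1993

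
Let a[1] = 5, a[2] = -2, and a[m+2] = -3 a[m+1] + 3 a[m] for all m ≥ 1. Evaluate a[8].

a[3] = -3·(-2) + 3·5 = 21
a[4] = -3·21 + 3·(-2) = -69
a[5] = -3·(-69) + 3·21 = 270
a[6] = -3·270 + 3·(-69) = -1017
a[7] = -3·(-1017) + 3·270 = 3861
a[8] = -3·3861 + 3·(-1017) = -14634

-14634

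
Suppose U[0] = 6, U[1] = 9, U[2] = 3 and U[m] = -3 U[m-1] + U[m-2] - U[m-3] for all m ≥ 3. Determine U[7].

U[3] = -3(3) + 9 - 6 = -6
U[4] = -3(-6) + 3 - 9 = 12
U[5] = -3(12) + (-6) - 3 = -45
U[6] = -3(-45) + 12 - (-6) = 153
U[7] = -3(153) + (-45) - 12 = -516

-516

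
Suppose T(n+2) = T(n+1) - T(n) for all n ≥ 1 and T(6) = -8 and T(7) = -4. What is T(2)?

Rearranging, T(n-2) = -(T(n) - T(n-1)).
T(5) = -(-4 - (-8)) = -4
T(4) = -(-8 - (-4)) = 4
T(3) = -(-4 - 4) = 8
T(2) = -(4 - 8) = 4

4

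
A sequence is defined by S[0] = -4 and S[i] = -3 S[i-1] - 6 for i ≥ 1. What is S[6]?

-1824

S[1] = -3*(-4) - 6 = 6
S[2] = -3*6 - 6 = -24
S[3] = -3*(-24) - 6 = 66
S[4] = -3*66 - 6 = -204
S[5] = -3*(-204) - 6 = 606
S[6] = -3*606 - 6 = -1824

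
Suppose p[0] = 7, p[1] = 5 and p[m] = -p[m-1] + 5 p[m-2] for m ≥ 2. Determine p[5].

-180

p[2] = -5 + 5*7 = 30
p[3] = -30 + 5*5 = -5
p[4] = -(-5) + 5*30 = 155
p[5] = -155 + 5*(-5) = -180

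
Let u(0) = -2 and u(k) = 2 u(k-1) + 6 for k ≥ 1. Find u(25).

134217722

The fixed point is 6/(1 - 2) = -6, so u(k) + 6 = 2(u(k-1) + 6).
Hence u(k) = 4·2^k - 6.
u(25) = 4·2^{25} - 6 = 4·33554432 - 6 = 134217722.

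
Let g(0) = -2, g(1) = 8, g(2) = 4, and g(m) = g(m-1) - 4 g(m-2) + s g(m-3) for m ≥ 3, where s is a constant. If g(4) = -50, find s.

g(3) = -28 - 2s
g(4) = -44 + 6s
So -44 + 6s = -50, giving s = -1.

-1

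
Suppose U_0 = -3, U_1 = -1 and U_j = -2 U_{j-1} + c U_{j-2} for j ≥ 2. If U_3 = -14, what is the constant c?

-2

U_2 = 2 - 3c
U_3 = -4 + 5c
So -4 + 5c = -14, giving c = -2.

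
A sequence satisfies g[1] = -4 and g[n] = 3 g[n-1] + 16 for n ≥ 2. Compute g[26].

3389154437764

The fixed point is 16/(1 - 3) = -8, so g[n] + 8 = 3(g[n-1] + 8).
Hence g[n] = 4·3^{n-1} - 8.
g[26] = 4·3^{25} - 8 = 4·847288609443 - 8 = 3389154437764.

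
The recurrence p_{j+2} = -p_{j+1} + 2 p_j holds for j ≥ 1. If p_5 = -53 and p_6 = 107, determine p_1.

Rearranging, p_{j-2} = (p_j + p_{j-1}) / 2.
p_4 = (107 + (-53)) / 2 = 54/2 = 27
p_3 = (-53 + 27) / 2 = -26/2 = -13
p_2 = (27 + (-13)) / 2 = 14/2 = 7
p_1 = (-13 + 7) / 2 = -6/2 = -3

-3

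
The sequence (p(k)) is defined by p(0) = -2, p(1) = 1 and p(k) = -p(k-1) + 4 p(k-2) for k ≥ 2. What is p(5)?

p(2) = -1 + 4(-2) = -9
p(3) = -(-9) + 4(1) = 13
p(4) = -13 + 4(-9) = -49
p(5) = -(-49) + 4(13) = 101

101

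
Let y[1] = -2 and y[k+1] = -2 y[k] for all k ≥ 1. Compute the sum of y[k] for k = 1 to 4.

10

y[2] = -2(-2) = 4
y[3] = -2(4) = -8
y[4] = -2(-8) = 16
Sum = (-2) + 4 + (-8) + 16 = 10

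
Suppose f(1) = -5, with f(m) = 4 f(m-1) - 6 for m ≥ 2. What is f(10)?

-1835006

f(2) = 4(-5) - 6 = -26
f(3) = 4(-26) - 6 = -110
f(4) = 4(-110) - 6 = -446
f(5) = 4(-446) - 6 = -1790
f(6) = 4(-1790) - 6 = -7166
f(7) = 4(-7166) - 6 = -28670
f(8) = 4(-28670) - 6 = -114686
f(9) = 4(-114686) - 6 = -458750
f(10) = 4(-458750) - 6 = -1835006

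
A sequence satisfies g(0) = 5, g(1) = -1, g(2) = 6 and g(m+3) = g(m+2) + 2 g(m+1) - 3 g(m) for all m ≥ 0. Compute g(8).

39

g(3) = 6 + 2*(-1) - 3*5 = -11
g(4) = (-11) + 2*6 - 3*(-1) = 4
g(5) = 4 + 2*(-11) - 3*6 = -36
g(6) = (-36) + 2*4 - 3*(-11) = 5
g(7) = 5 + 2*(-36) - 3*4 = -79
g(8) = (-79) + 2*5 - 3*(-36) = 39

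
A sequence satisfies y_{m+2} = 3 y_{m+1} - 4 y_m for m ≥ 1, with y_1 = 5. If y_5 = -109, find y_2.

-3

Let y_2 = w.
y_3 = -20 + 3w
y_4 = -60 + 5w
y_5 = -100 + 3w
So -100 + 3w = -109, giving w = -3.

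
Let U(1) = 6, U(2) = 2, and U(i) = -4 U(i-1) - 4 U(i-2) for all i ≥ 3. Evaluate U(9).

-12800

U(3) = -4(2) - 4(6) = -32
U(4) = -4(-32) - 4(2) = 120
U(5) = -4(120) - 4(-32) = -352
U(6) = -4(-352) - 4(120) = 928
U(7) = -4(928) - 4(-352) = -2304
U(8) = -4(-2304) - 4(928) = 5504
U(9) = -4(5504) - 4(-2304) = -12800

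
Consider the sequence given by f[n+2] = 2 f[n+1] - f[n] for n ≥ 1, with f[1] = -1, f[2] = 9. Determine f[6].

49

f[3] = 2*9 - (-1) = 19
f[4] = 2*19 - 9 = 29
f[5] = 2*29 - 19 = 39
f[6] = 2*39 - 29 = 49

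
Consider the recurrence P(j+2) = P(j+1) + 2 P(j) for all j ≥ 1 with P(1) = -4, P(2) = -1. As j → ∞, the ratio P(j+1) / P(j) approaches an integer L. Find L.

The characteristic equation is r^2 - r - 2 = 0, which factors as (r - 2)(r + 1) = 0.
So the roots are 2 and -1. Since |2| > |-1| and the coefficient of 2^j is non-zero, the ratio tends to 2.

2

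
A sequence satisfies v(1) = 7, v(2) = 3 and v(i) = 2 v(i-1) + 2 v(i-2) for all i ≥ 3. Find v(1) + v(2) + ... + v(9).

11484

v(3) = 2(3) + 2(7) = 20
v(4) = 2(20) + 2(3) = 46
v(5) = 2(46) + 2(20) = 132
v(6) = 2(132) + 2(46) = 356
v(7) = 2(356) + 2(132) = 976
v(8) = 2(976) + 2(356) = 2664
v(9) = 2(2664) + 2(976) = 7280
Sum = 7 + 3 + 20 + 46 + 132 + 356 + 976 + 2664 + 7280 = 11484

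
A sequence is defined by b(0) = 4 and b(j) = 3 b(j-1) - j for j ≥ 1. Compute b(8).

b(1) = 3(4) - 1 = 11
b(2) = 3(11) - 2 = 31
b(3) = 3(31) - 3 = 90
b(4) = 3(90) - 4 = 266
b(5) = 3(266) - 5 = 793
b(6) = 3(793) - 6 = 2373
b(7) = 3(2373) - 7 = 7112
b(8) = 3(7112) - 8 = 21328

21328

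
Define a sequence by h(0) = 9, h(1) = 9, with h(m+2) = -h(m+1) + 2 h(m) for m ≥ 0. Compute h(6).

9

h(2) = -9 + 2·9 = 9
h(3) = -9 + 2·9 = 9
h(4) = -9 + 2·9 = 9
h(5) = -9 + 2·9 = 9
h(6) = -9 + 2·9 = 9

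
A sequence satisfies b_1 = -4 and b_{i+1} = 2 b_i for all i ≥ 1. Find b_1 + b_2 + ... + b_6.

-252

b_2 = 2(-4) = -8
b_3 = 2(-8) = -16
b_4 = 2(-16) = -32
b_5 = 2(-32) = -64
b_6 = 2(-64) = -128
Sum = (-4) + (-8) + (-16) + (-32) + (-64) + (-128) = -252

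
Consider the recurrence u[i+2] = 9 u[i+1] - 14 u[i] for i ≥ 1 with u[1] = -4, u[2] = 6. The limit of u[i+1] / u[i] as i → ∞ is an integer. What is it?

The characteristic equation is r^2 - 9r + 14 = 0, which factors as (r - 7)(r - 2) = 0.
So the roots are 7 and 2. Since |7| > |2| and the coefficient of 7^i is non-zero, the ratio tends to 7.

7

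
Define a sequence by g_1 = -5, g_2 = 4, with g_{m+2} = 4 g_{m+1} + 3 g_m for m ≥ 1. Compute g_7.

g_3 = 4(4) + 3(-5) = 1
g_4 = 4(1) + 3(4) = 16
g_5 = 4(16) + 3(1) = 67
g_6 = 4(67) + 3(16) = 316
g_7 = 4(316) + 3(67) = 1465

1465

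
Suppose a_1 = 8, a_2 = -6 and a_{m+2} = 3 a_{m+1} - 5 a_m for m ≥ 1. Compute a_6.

a_3 = 3(-6) - 5(8) = -58
a_4 = 3(-58) - 5(-6) = -144
a_5 = 3(-144) - 5(-58) = -142
a_6 = 3(-142) - 5(-144) = 294

294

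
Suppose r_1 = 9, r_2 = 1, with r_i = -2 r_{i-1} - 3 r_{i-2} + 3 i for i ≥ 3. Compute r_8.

-239

r_3 = -2·1 - 3·9 + 9 = -20
r_4 = -2·(-20) - 3·1 + 12 = 49
r_5 = -2·49 - 3·(-20) + 15 = -23
r_6 = -2·(-23) - 3·49 + 18 = -83
r_7 = -2·(-83) - 3·(-23) + 21 = 256
r_8 = -2·256 - 3·(-83) + 24 = -239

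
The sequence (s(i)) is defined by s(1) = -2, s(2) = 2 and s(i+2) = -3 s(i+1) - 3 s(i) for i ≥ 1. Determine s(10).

162

s(3) = -3·2 - 3·(-2) = 0
s(4) = -3·0 - 3·2 = -6
s(5) = -3·(-6) - 3·0 = 18
s(6) = -3·18 - 3·(-6) = -36
s(7) = -3·(-36) - 3·18 = 54
s(8) = -3·54 - 3·(-36) = -54
s(9) = -3·(-54) - 3·54 = 0
s(10) = -3·0 - 3·(-54) = 162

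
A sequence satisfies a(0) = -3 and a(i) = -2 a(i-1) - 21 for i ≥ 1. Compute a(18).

The fixed point is -21/(1 + 2) = -7, so a(i) + 7 = -2(a(i-1) + 7).
Hence a(i) = 4·(-2)^i - 7.
a(18) = 4·(-2)^{18} - 7 = 4·262144 - 7 = 1048569.

1048569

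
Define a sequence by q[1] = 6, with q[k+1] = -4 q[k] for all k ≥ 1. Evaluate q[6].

q[2] = -4*6 = -24
q[3] = -4*(-24) = 96
q[4] = -4*96 = -384
q[5] = -4*(-384) = 1536
q[6] = -4*1536 = -6144

-6144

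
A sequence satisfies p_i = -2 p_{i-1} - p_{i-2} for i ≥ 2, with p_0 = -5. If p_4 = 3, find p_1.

Let p_1 = w.
p_2 = 5 - 2w
p_3 = -10 + 3w
p_4 = 15 - 4w
So 15 - 4w = 3, giving w = 3.

3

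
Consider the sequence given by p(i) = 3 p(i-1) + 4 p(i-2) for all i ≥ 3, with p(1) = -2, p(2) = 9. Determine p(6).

1437

p(3) = 3*9 + 4*(-2) = 19
p(4) = 3*19 + 4*9 = 93
p(5) = 3*93 + 4*19 = 355
p(6) = 3*355 + 4*93 = 1437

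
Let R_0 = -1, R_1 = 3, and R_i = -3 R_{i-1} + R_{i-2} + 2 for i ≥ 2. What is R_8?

R_2 = -3(3) + (-1) + 2 = -8
R_3 = -3(-8) + 3 + 2 = 29
R_4 = -3(29) + (-8) + 2 = -93
R_5 = -3(-93) + 29 + 2 = 310
R_6 = -3(310) + (-93) + 2 = -1021
R_7 = -3(-1021) + 310 + 2 = 3375
R_8 = -3(3375) + (-1021) + 2 = -11144

-11144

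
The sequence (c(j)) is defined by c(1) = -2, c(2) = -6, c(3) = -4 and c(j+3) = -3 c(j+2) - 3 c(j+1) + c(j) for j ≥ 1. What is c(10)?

-2126

c(4) = -3(-4) - 3(-6) + (-2) = 28
c(5) = -3(28) - 3(-4) + (-6) = -78
c(6) = -3(-78) - 3(28) + (-4) = 146
c(7) = -3(146) - 3(-78) + 28 = -176
c(8) = -3(-176) - 3(146) + (-78) = 12
c(9) = -3(12) - 3(-176) + 146 = 638
c(10) = -3(638) - 3(12) + (-176) = -2126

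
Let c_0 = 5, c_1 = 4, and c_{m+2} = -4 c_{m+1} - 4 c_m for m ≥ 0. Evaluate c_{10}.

c_2 = -4*4 - 4*5 = -36
c_3 = -4*(-36) - 4*4 = 128
c_4 = -4*128 - 4*(-36) = -368
c_5 = -4*(-368) - 4*128 = 960
c_6 = -4*960 - 4*(-368) = -2368
c_7 = -4*(-2368) - 4*960 = 5632
c_8 = -4*5632 - 4*(-2368) = -13056
c_9 = -4*(-13056) - 4*5632 = 29696
c_{10} = -4*29696 - 4*(-13056) = -66560

-66560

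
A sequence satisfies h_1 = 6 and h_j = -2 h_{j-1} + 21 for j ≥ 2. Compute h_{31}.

-1073741817

The fixed point is 21/(1 + 2) = 7, so h_j - 7 = -2(h_{j-1} - 7).
Hence h_j = -1·(-2)^{j-1} + 7.
h_{31} = -1·(-2)^{30} + 7 = -1·1073741824 + 7 = -1073741817.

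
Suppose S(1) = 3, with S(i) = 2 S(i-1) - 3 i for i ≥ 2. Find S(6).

S(2) = 2*3 - 6 = 0
S(3) = 2*0 - 9 = -9
S(4) = 2*(-9) - 12 = -30
S(5) = 2*(-30) - 15 = -75
S(6) = 2*(-75) - 18 = -168

-168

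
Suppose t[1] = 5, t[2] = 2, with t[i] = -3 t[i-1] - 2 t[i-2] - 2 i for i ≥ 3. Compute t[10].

4476

t[3] = -3(2) - 2(5) - 6 = -22
t[4] = -3(-22) - 2(2) - 8 = 54
t[5] = -3(54) - 2(-22) - 10 = -128
t[6] = -3(-128) - 2(54) - 12 = 264
t[7] = -3(264) - 2(-128) - 14 = -550
t[8] = -3(-550) - 2(264) - 16 = 1106
t[9] = -3(1106) - 2(-550) - 18 = -2236
t[10] = -3(-2236) - 2(1106) - 20 = 4476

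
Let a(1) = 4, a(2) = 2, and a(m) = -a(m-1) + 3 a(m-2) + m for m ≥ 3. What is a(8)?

-340

a(3) = -2 + 3·4 + 3 = 13
a(4) = -13 + 3·2 + 4 = -3
a(5) = -(-3) + 3·13 + 5 = 47
a(6) = -47 + 3·(-3) + 6 = -50
a(7) = -(-50) + 3·47 + 7 = 198
a(8) = -198 + 3·(-50) + 8 = -340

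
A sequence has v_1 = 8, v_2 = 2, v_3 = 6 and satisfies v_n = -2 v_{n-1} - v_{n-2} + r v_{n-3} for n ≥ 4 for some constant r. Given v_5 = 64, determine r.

-3

v_4 = -14 + 8r
v_5 = 22 - 14r
So 22 - 14r = 64, giving r = -3.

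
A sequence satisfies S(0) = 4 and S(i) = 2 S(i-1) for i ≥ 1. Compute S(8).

S(1) = 2·4 = 8
S(2) = 2·8 = 16
S(3) = 2·16 = 32
S(4) = 2·32 = 64
S(5) = 2·64 = 128
S(6) = 2·128 = 256
S(7) = 2·256 = 512
S(8) = 2·512 = 1024

1024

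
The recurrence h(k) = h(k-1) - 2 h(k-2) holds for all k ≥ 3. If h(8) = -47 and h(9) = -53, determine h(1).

Rearranging, h(k-2) = (h(k) - h(k-1)) / -2.
h(7) = (-53 - (-47)) / -2 = -6/-2 = 3
h(6) = (-47 - 3) / -2 = -50/-2 = 25
h(5) = (3 - 25) / -2 = -22/-2 = 11
h(4) = (25 - 11) / -2 = 14/-2 = -7
h(3) = (11 - (-7)) / -2 = 18/-2 = -9
h(2) = (-7 - (-9)) / -2 = 2/-2 = -1
h(1) = (-9 - (-1)) / -2 = -8/-2 = 4

4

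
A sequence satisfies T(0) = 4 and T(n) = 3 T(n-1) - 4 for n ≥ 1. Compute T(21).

The fixed point is -4/(1 - 3) = 2, so T(n) - 2 = 3(T(n-1) - 2).
Hence T(n) = 2·3^n + 2.
T(21) = 2·3^{21} + 2 = 2·10460353203 + 2 = 20920706408.

20920706408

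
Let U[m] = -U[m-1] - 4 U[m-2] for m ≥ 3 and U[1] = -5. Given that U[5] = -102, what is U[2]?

Let U[2] = w.
U[3] = 20 - w
U[4] = -20 - 3w
U[5] = -60 + 7w
So -60 + 7w = -102, giving w = -6.

-6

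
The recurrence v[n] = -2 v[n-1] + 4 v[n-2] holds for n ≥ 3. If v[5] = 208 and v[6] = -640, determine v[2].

-2

Rearranging, v[n-2] = (v[n] + 2 v[n-1]) / 4.
v[4] = (-640 + 2*208) / 4 = -224/4 = -56
v[3] = (208 + 2*(-56)) / 4 = 96/4 = 24
v[2] = (-56 + 2*24) / 4 = -8/4 = -2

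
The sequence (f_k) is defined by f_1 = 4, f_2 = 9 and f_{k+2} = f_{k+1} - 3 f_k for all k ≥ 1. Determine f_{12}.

f_3 = 9 - 3(4) = -3
f_4 = (-3) - 3(9) = -30
f_5 = (-30) - 3(-3) = -21
f_6 = (-21) - 3(-30) = 69
f_7 = 69 - 3(-21) = 132
f_8 = 132 - 3(69) = -75
f_9 = (-75) - 3(132) = -471
f_{10} = (-471) - 3(-75) = -246
f_{11} = (-246) - 3(-471) = 1167
f_{12} = 1167 - 3(-246) = 1905

1905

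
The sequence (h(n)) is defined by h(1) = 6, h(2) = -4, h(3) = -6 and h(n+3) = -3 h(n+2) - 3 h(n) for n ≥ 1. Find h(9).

648

h(4) = -3·(-6) - 3·6 = 0
h(5) = -3·0 - 3·(-4) = 12
h(6) = -3·12 - 3·(-6) = -18
h(7) = -3·(-18) - 3·0 = 54
h(8) = -3·54 - 3·12 = -198
h(9) = -3·(-198) - 3·(-18) = 648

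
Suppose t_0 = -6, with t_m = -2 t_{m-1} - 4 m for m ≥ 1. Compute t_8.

t_1 = -2*(-6) - 4 = 8
t_2 = -2*8 - 8 = -24
t_3 = -2*(-24) - 12 = 36
t_4 = -2*36 - 16 = -88
t_5 = -2*(-88) - 20 = 156
t_6 = -2*156 - 24 = -336
t_7 = -2*(-336) - 28 = 644
t_8 = -2*644 - 32 = -1320

-1320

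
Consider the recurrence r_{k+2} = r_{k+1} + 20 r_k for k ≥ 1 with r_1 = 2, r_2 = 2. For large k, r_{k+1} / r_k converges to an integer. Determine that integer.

The characteristic equation is r^2 - r - 20 = 0, which factors as (r - 5)(r + 4) = 0.
So the roots are 5 and -4. Since |5| > |-4| and the coefficient of 5^k is non-zero, the ratio tends to 5.

5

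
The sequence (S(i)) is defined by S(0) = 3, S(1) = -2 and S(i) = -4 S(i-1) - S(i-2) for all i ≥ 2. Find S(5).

-250

S(2) = -4(-2) - 3 = 5
S(3) = -4(5) - (-2) = -18
S(4) = -4(-18) - 5 = 67
S(5) = -4(67) - (-18) = -250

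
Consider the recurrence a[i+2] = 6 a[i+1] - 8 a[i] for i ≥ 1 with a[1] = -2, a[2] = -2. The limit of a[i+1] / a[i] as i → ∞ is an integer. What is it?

The characteristic equation is r^2 - 6r + 8 = 0, which factors as (r - 4)(r - 2) = 0.
So the roots are 4 and 2. Since |4| > |2| and the coefficient of 4^i is non-zero, the ratio tends to 4.

4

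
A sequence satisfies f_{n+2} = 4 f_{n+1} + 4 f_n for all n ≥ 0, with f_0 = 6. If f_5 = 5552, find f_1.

Let f_1 = z.
f_2 = 24 + 4z
f_3 = 96 + 20z
f_4 = 480 + 96z
f_5 = 2304 + 464z
So 2304 + 464z = 5552, giving z = 7.

7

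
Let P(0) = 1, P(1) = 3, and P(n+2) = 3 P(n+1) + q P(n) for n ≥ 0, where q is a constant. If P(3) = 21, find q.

P(2) = 9 + q
P(3) = 27 + 6q
So 27 + 6q = 21, giving q = -1.

-1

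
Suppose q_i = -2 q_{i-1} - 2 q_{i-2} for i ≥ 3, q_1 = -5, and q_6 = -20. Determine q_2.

5

Let q_2 = w.
q_3 = 10 - 2w
q_4 = -20 + 2w
q_5 = 20
q_6 = -4w
So -4w = -20, giving w = 5.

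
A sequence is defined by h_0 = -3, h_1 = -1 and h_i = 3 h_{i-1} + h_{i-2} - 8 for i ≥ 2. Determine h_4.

-175

h_2 = 3*(-1) + (-3) - 8 = -14
h_3 = 3*(-14) + (-1) - 8 = -51
h_4 = 3*(-51) + (-14) - 8 = -175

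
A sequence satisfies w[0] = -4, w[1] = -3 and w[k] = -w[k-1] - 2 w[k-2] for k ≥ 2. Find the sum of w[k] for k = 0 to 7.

-45

w[2] = -(-3) - 2(-4) = 11
w[3] = -11 - 2(-3) = -5
w[4] = -(-5) - 2(11) = -17
w[5] = -(-17) - 2(-5) = 27
w[6] = -27 - 2(-17) = 7
w[7] = -7 - 2(27) = -61
Sum = (-4) + (-3) + 11 + (-5) + (-17) + 27 + 7 + (-61) = -45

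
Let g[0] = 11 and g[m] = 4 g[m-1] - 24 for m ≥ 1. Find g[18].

206158430216

The fixed point is -24/(1 - 4) = 8, so g[m] - 8 = 4(g[m-1] - 8).
Hence g[m] = 3·4^m + 8.
g[18] = 3·4^{18} + 8 = 3·68719476736 + 8 = 206158430216.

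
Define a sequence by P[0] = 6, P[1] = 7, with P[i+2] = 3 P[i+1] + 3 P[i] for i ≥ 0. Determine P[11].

P[2] = 3·7 + 3·6 = 39
P[3] = 3·39 + 3·7 = 138
P[4] = 3·138 + 3·39 = 531
P[5] = 3·531 + 3·138 = 2007
P[6] = 3·2007 + 3·531 = 7614
P[7] = 3·7614 + 3·2007 = 28863
P[8] = 3·28863 + 3·7614 = 109431
P[9] = 3·109431 + 3·28863 = 414882
P[10] = 3·414882 + 3·109431 = 1572939
P[11] = 3·1572939 + 3·414882 = 5963463

5963463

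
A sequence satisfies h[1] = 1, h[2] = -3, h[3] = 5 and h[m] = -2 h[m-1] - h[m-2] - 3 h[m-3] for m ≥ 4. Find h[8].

h[4] = -2(5) - (-3) - 3(1) = -10
h[5] = -2(-10) - 5 - 3(-3) = 24
h[6] = -2(24) - (-10) - 3(5) = -53
h[7] = -2(-53) - 24 - 3(-10) = 112
h[8] = -2(112) - (-53) - 3(24) = -243

-243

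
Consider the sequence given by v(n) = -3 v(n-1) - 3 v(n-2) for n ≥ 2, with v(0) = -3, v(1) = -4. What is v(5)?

-117

v(2) = -3(-4) - 3(-3) = 21
v(3) = -3(21) - 3(-4) = -51
v(4) = -3(-51) - 3(21) = 90
v(5) = -3(90) - 3(-51) = -117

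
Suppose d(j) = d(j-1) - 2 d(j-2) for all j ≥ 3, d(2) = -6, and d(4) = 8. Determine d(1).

Let d(1) = y.
d(3) = -6 - 2y
d(4) = 6 - 2y
So 6 - 2y = 8, giving y = -1.

-1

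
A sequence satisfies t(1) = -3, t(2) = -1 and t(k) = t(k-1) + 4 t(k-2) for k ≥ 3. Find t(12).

-42737

t(3) = (-1) + 4*(-3) = -13
t(4) = (-13) + 4*(-1) = -17
t(5) = (-17) + 4*(-13) = -69
t(6) = (-69) + 4*(-17) = -137
t(7) = (-137) + 4*(-69) = -413
t(8) = (-413) + 4*(-137) = -961
t(9) = (-961) + 4*(-413) = -2613
t(10) = (-2613) + 4*(-961) = -6457
t(11) = (-6457) + 4*(-2613) = -16909
t(12) = (-16909) + 4*(-6457) = -42737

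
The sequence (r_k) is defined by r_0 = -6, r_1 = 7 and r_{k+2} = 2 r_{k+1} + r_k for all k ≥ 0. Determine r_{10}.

10736

r_2 = 2·7 + (-6) = 8
r_3 = 2·8 + 7 = 23
r_4 = 2·23 + 8 = 54
r_5 = 2·54 + 23 = 131
r_6 = 2·131 + 54 = 316
r_7 = 2·316 + 131 = 763
r_8 = 2·763 + 316 = 1842
r_9 = 2·1842 + 763 = 4447
r_{10} = 2·4447 + 1842 = 10736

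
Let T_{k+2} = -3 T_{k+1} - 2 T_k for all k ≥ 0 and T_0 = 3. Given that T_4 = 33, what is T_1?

-5

Let T_1 = x.
T_2 = -6 - 3x
T_3 = 18 + 7x
T_4 = -42 - 15x
So -42 - 15x = 33, giving x = -5.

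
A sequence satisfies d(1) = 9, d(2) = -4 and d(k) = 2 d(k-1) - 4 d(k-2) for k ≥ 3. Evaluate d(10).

-4608

d(3) = 2*(-4) - 4*9 = -44
d(4) = 2*(-44) - 4*(-4) = -72
d(5) = 2*(-72) - 4*(-44) = 32
d(6) = 2*32 - 4*(-72) = 352
d(7) = 2*352 - 4*32 = 576
d(8) = 2*576 - 4*352 = -256
d(9) = 2*(-256) - 4*576 = -2816
d(10) = 2*(-2816) - 4*(-256) = -4608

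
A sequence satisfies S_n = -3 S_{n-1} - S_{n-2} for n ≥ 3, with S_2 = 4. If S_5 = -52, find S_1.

-4

Let S_1 = w.
S_3 = -12 - w
S_4 = 32 + 3w
S_5 = -84 - 8w
So -84 - 8w = -52, giving w = -4.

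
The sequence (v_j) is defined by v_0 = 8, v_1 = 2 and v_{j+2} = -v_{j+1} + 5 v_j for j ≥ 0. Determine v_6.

1448

v_2 = -2 + 5·8 = 38
v_3 = -38 + 5·2 = -28
v_4 = -(-28) + 5·38 = 218
v_5 = -218 + 5·(-28) = -358
v_6 = -(-358) + 5·218 = 1448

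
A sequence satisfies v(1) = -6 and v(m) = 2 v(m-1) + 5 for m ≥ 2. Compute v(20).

-524293

The fixed point is 5/(1 - 2) = -5, so v(m) + 5 = 2(v(m-1) + 5).
Hence v(m) = -1·2^{m-1} - 5.
v(20) = -1·2^{19} - 5 = -1·524288 - 5 = -524293.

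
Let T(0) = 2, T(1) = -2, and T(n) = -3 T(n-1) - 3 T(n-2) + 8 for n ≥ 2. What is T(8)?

-184

T(2) = -3*(-2) - 3*2 + 8 = 8
T(3) = -3*8 - 3*(-2) + 8 = -10
T(4) = -3*(-10) - 3*8 + 8 = 14
T(5) = -3*14 - 3*(-10) + 8 = -4
T(6) = -3*(-4) - 3*14 + 8 = -22
T(7) = -3*(-22) - 3*(-4) + 8 = 86
T(8) = -3*86 - 3*(-22) + 8 = -184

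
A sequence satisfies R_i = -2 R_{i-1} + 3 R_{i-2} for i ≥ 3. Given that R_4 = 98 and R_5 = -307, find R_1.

Rearranging, R_{i-2} = (R_i + 2 R_{i-1}) / 3.
R_3 = (-307 + 2·98) / 3 = -111/3 = -37
R_2 = (98 + 2·(-37)) / 3 = 24/3 = 8
R_1 = (-37 + 2·8) / 3 = -21/3 = -7

-7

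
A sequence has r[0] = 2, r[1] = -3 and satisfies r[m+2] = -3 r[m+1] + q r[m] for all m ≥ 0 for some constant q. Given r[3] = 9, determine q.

r[2] = 9 + 2q
r[3] = -27 - 9q
So -27 - 9q = 9, giving q = -4.

-4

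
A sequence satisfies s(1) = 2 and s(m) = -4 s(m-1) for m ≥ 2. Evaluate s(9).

131072

s(2) = -4*2 = -8
s(3) = -4*(-8) = 32
s(4) = -4*32 = -128
s(5) = -4*(-128) = 512
s(6) = -4*512 = -2048
s(7) = -4*(-2048) = 8192
s(8) = -4*8192 = -32768
s(9) = -4*(-32768) = 131072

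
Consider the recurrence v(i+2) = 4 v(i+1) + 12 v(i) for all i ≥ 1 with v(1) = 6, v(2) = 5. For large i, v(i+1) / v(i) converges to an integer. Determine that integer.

6

The characteristic equation is r^2 - 4r - 12 = 0, which factors as (r - 6)(r + 2) = 0.
So the roots are 6 and -2. Since |6| > |-2| and the coefficient of 6^i is non-zero, the ratio tends to 6.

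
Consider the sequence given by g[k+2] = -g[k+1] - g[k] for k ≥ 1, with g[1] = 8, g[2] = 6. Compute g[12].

g[3] = -6 - 8 = -14
g[4] = -(-14) - 6 = 8
g[5] = -8 - (-14) = 6
g[6] = -6 - 8 = -14
g[7] = -(-14) - 6 = 8
g[8] = -8 - (-14) = 6
g[9] = -6 - 8 = -14
g[10] = -(-14) - 6 = 8
g[11] = -8 - (-14) = 6
g[12] = -6 - 8 = -14

-14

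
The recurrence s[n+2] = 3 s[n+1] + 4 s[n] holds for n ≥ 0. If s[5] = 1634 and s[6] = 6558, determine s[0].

Rearranging, s[n-2] = (s[n] - 3 s[n-1]) / 4.
s[4] = (6558 - 3*1634) / 4 = 1656/4 = 414
s[3] = (1634 - 3*414) / 4 = 392/4 = 98
s[2] = (414 - 3*98) / 4 = 120/4 = 30
s[1] = (98 - 3*30) / 4 = 8/4 = 2
s[0] = (30 - 3*2) / 4 = 24/4 = 6

6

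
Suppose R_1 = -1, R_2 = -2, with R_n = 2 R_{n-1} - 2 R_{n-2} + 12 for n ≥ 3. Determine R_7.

20

R_3 = 2(-2) - 2(-1) + 12 = 10
R_4 = 2(10) - 2(-2) + 12 = 36
R_5 = 2(36) - 2(10) + 12 = 64
R_6 = 2(64) - 2(36) + 12 = 68
R_7 = 2(68) - 2(64) + 12 = 20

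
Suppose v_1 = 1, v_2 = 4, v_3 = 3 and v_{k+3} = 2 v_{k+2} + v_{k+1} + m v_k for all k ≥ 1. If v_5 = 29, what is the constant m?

1

v_4 = 10 + m
v_5 = 23 + 6m
So 23 + 6m = 29, giving m = 1.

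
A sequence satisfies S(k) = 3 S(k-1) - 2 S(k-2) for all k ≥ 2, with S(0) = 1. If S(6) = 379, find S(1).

7

Let S(1) = w.
S(2) = -2 + 3w
S(3) = -6 + 7w
S(4) = -14 + 15w
S(5) = -30 + 31w
S(6) = -62 + 63w
So -62 + 63w = 379, giving w = 7.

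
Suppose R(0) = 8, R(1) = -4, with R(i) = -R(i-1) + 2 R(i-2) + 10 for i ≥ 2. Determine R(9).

-2584

R(2) = -(-4) + 2*8 + 10 = 30
R(3) = -30 + 2*(-4) + 10 = -28
R(4) = -(-28) + 2*30 + 10 = 98
R(5) = -98 + 2*(-28) + 10 = -144
R(6) = -(-144) + 2*98 + 10 = 350
R(7) = -350 + 2*(-144) + 10 = -628
R(8) = -(-628) + 2*350 + 10 = 1338
R(9) = -1338 + 2*(-628) + 10 = -2584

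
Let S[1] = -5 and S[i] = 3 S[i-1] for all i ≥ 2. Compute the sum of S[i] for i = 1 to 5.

-605

S[2] = 3*(-5) = -15
S[3] = 3*(-15) = -45
S[4] = 3*(-45) = -135
S[5] = 3*(-135) = -405
Sum = (-5) + (-15) + (-45) + (-135) + (-405) = -605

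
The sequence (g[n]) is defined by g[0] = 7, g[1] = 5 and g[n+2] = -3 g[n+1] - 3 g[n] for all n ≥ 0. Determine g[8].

972

g[2] = -3·5 - 3·7 = -36
g[3] = -3·(-36) - 3·5 = 93
g[4] = -3·93 - 3·(-36) = -171
g[5] = -3·(-171) - 3·93 = 234
g[6] = -3·234 - 3·(-171) = -189
g[7] = -3·(-189) - 3·234 = -135
g[8] = -3·(-135) - 3·(-189) = 972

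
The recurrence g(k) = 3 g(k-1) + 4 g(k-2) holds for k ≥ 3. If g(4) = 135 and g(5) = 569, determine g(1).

8

Rearranging, g(k-2) = (g(k) - 3 g(k-1)) / 4.
g(3) = (569 - 3(135)) / 4 = 164/4 = 41
g(2) = (135 - 3(41)) / 4 = 12/4 = 3
g(1) = (41 - 3(3)) / 4 = 32/4 = 8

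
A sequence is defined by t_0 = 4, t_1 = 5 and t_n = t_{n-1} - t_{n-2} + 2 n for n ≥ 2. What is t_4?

9

t_2 = 5 - 4 + 4 = 5
t_3 = 5 - 5 + 6 = 6
t_4 = 6 - 5 + 8 = 9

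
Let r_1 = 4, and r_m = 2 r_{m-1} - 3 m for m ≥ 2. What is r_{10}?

r_2 = 2*4 - 6 = 2
r_3 = 2*2 - 9 = -5
r_4 = 2*(-5) - 12 = -22
r_5 = 2*(-22) - 15 = -59
r_6 = 2*(-59) - 18 = -136
r_7 = 2*(-136) - 21 = -293
r_8 = 2*(-293) - 24 = -610
r_9 = 2*(-610) - 27 = -1247
r_{10} = 2*(-1247) - 30 = -2524

-2524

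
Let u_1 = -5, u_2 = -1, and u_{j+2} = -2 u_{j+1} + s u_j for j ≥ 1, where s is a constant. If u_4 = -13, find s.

u_3 = 2 - 5s
u_4 = -4 + 9s
So -4 + 9s = -13, giving s = -1.

-1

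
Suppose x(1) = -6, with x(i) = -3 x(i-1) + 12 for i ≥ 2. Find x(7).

x(2) = -3*(-6) + 12 = 30
x(3) = -3*30 + 12 = -78
x(4) = -3*(-78) + 12 = 246
x(5) = -3*246 + 12 = -726
x(6) = -3*(-726) + 12 = 2190
x(7) = -3*2190 + 12 = -6558

-6558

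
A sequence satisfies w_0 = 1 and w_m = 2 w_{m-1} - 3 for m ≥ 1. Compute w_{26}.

-134217725

The fixed point is -3/(1 - 2) = 3, so w_m - 3 = 2(w_{m-1} - 3).
Hence w_m = -2·2^m + 3.
w_{26} = -2·2^{26} + 3 = -2·67108864 + 3 = -134217725.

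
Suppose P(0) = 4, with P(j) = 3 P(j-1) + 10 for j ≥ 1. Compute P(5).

2182

P(1) = 3*4 + 10 = 22
P(2) = 3*22 + 10 = 76
P(3) = 3*76 + 10 = 238
P(4) = 3*238 + 10 = 724
P(5) = 3*724 + 10 = 2182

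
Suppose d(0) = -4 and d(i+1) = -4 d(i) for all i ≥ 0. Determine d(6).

-16384

d(1) = -4*(-4) = 16
d(2) = -4*16 = -64
d(3) = -4*(-64) = 256
d(4) = -4*256 = -1024
d(5) = -4*(-1024) = 4096
d(6) = -4*4096 = -16384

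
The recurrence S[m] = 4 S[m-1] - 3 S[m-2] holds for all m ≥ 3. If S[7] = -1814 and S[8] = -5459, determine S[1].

Rearranging, S[m-2] = (S[m] - 4 S[m-1]) / -3.
S[6] = (-5459 - 4*(-1814)) / -3 = 1797/-3 = -599
S[5] = (-1814 - 4*(-599)) / -3 = 582/-3 = -194
S[4] = (-599 - 4*(-194)) / -3 = 177/-3 = -59
S[3] = (-194 - 4*(-59)) / -3 = 42/-3 = -14
S[2] = (-59 - 4*(-14)) / -3 = -3/-3 = 1
S[1] = (-14 - 4*1) / -3 = -18/-3 = 6

6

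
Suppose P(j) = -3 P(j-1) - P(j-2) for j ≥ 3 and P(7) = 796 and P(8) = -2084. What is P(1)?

-4

Rearranging, P(j-2) = -(P(j) + 3 P(j-1)).
P(6) = -(-2084 + 3·796) = -304
P(5) = -(796 + 3·(-304)) = 116
P(4) = -(-304 + 3·116) = -44
P(3) = -(116 + 3·(-44)) = 16
P(2) = -(-44 + 3·16) = -4
P(1) = -(16 + 3·(-4)) = -4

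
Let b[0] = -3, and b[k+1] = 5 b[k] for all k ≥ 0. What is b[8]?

-1171875

b[1] = 5(-3) = -15
b[2] = 5(-15) = -75
b[3] = 5(-75) = -375
b[4] = 5(-375) = -1875
b[5] = 5(-1875) = -9375
b[6] = 5(-9375) = -46875
b[7] = 5(-46875) = -234375
b[8] = 5(-234375) = -1171875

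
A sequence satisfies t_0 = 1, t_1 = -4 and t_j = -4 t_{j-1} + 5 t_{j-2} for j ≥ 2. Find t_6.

t_2 = -4*(-4) + 5*1 = 21
t_3 = -4*21 + 5*(-4) = -104
t_4 = -4*(-104) + 5*21 = 521
t_5 = -4*521 + 5*(-104) = -2604
t_6 = -4*(-2604) + 5*521 = 13021

13021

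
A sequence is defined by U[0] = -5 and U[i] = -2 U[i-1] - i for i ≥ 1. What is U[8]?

U[1] = -2·(-5) - 1 = 9
U[2] = -2·9 - 2 = -20
U[3] = -2·(-20) - 3 = 37
U[4] = -2·37 - 4 = -78
U[5] = -2·(-78) - 5 = 151
U[6] = -2·151 - 6 = -308
U[7] = -2·(-308) - 7 = 609
U[8] = -2·609 - 8 = -1226

-1226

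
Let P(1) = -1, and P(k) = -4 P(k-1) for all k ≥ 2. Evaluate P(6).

P(2) = -4*(-1) = 4
P(3) = -4*4 = -16
P(4) = -4*(-16) = 64
P(5) = -4*64 = -256
P(6) = -4*(-256) = 1024

1024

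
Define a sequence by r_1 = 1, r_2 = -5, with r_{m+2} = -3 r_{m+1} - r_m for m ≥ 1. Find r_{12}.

-81790

r_3 = -3·(-5) - 1 = 14
r_4 = -3·14 - (-5) = -37
r_5 = -3·(-37) - 14 = 97
r_6 = -3·97 - (-37) = -254
r_7 = -3·(-254) - 97 = 665
r_8 = -3·665 - (-254) = -1741
r_9 = -3·(-1741) - 665 = 4558
r_{10} = -3·4558 - (-1741) = -11933
r_{11} = -3·(-11933) - 4558 = 31241
r_{12} = -3·31241 - (-11933) = -81790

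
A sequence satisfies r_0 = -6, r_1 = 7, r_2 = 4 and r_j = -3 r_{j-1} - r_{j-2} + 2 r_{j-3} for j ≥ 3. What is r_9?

-6827

r_3 = -3·4 - 7 + 2·(-6) = -31
r_4 = -3·(-31) - 4 + 2·7 = 103
r_5 = -3·103 - (-31) + 2·4 = -270
r_6 = -3·(-270) - 103 + 2·(-31) = 645
r_7 = -3·645 - (-270) + 2·103 = -1459
r_8 = -3·(-1459) - 645 + 2·(-270) = 3192
r_9 = -3·3192 - (-1459) + 2·645 = -6827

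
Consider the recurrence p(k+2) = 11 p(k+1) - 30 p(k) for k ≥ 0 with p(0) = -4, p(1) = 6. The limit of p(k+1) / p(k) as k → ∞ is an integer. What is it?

6

The characteristic equation is r^2 - 11r + 30 = 0, which factors as (r - 6)(r - 5) = 0.
So the roots are 6 and 5. Since |6| > |5| and the coefficient of 6^k is non-zero, the ratio tends to 6.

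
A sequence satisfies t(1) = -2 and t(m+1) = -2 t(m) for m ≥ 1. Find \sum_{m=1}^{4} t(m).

10

t(2) = -2*(-2) = 4
t(3) = -2*4 = -8
t(4) = -2*(-8) = 16
Sum = (-2) + 4 + (-8) + 16 = 10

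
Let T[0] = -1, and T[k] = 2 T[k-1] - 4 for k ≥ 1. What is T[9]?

-2556

T[1] = 2*(-1) - 4 = -6
T[2] = 2*(-6) - 4 = -16
T[3] = 2*(-16) - 4 = -36
T[4] = 2*(-36) - 4 = -76
T[5] = 2*(-76) - 4 = -156
T[6] = 2*(-156) - 4 = -316
T[7] = 2*(-316) - 4 = -636
T[8] = 2*(-636) - 4 = -1276
T[9] = 2*(-1276) - 4 = -2556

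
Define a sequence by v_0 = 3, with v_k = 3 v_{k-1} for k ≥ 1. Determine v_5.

v_1 = 3*3 = 9
v_2 = 3*9 = 27
v_3 = 3*27 = 81
v_4 = 3*81 = 243
v_5 = 3*243 = 729

729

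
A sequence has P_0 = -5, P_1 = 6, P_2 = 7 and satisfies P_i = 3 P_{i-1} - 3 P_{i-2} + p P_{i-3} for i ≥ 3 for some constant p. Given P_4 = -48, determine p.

4

P_3 = 3 - 5p
P_4 = -12 - 9p
So -12 - 9p = -48, giving p = 4.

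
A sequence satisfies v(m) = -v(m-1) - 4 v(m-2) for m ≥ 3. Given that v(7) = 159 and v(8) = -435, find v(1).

Rearranging, v(m-2) = (v(m) + v(m-1)) / -4.
v(6) = (-435 + 159) / -4 = -276/-4 = 69
v(5) = (159 + 69) / -4 = 228/-4 = -57
v(4) = (69 + (-57)) / -4 = 12/-4 = -3
v(3) = (-57 + (-3)) / -4 = -60/-4 = 15
v(2) = (-3 + 15) / -4 = 12/-4 = -3
v(1) = (15 + (-3)) / -4 = 12/-4 = -3

-3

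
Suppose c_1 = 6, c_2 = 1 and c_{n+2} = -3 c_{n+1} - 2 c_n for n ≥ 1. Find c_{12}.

c_3 = -3(1) - 2(6) = -15
c_4 = -3(-15) - 2(1) = 43
c_5 = -3(43) - 2(-15) = -99
c_6 = -3(-99) - 2(43) = 211
c_7 = -3(211) - 2(-99) = -435
c_8 = -3(-435) - 2(211) = 883
c_9 = -3(883) - 2(-435) = -1779
c_{10} = -3(-1779) - 2(883) = 3571
c_{11} = -3(3571) - 2(-1779) = -7155
c_{12} = -3(-7155) - 2(3571) = 14323

14323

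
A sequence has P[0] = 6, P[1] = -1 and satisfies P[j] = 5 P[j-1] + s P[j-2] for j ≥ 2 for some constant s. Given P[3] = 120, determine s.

5

P[2] = -5 + 6s
P[3] = -25 + 29s
So -25 + 29s = 120, giving s = 5.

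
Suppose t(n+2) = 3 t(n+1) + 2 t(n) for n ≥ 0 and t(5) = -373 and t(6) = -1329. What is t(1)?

Rearranging, t(n-2) = (t(n) - 3 t(n-1)) / 2.
t(4) = (-1329 - 3(-373)) / 2 = -210/2 = -105
t(3) = (-373 - 3(-105)) / 2 = -58/2 = -29
t(2) = (-105 - 3(-29)) / 2 = -18/2 = -9
t(1) = (-29 - 3(-9)) / 2 = -2/2 = -1

-1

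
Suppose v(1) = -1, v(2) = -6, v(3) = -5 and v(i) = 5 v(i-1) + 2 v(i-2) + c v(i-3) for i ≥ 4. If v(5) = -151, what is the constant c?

-4

v(4) = -37 - c
v(5) = -195 - 11c
So -195 - 11c = -151, giving c = -4.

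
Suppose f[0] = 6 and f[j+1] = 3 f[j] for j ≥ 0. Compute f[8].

39366

f[1] = 3·6 = 18
f[2] = 3·18 = 54
f[3] = 3·54 = 162
f[4] = 3·162 = 486
f[5] = 3·486 = 1458
f[6] = 3·1458 = 4374
f[7] = 3·4374 = 13122
f[8] = 3·13122 = 39366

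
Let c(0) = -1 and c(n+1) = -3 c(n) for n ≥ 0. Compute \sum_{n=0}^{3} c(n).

20

c(1) = -3*(-1) = 3
c(2) = -3*3 = -9
c(3) = -3*(-9) = 27
Sum = (-1) + 3 + (-9) + 27 = 20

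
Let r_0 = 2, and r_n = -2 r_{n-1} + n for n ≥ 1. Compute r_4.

r_1 = -2*2 + 1 = -3
r_2 = -2*(-3) + 2 = 8
r_3 = -2*8 + 3 = -13
r_4 = -2*(-13) + 4 = 30

30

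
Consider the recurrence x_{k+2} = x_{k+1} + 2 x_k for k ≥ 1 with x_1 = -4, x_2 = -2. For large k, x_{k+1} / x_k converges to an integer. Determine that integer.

2

The characteristic equation is r^2 - r - 2 = 0, which factors as (r - 2)(r + 1) = 0.
So the roots are 2 and -1. Since |2| > |-1| and the coefficient of 2^k is non-zero, the ratio tends to 2.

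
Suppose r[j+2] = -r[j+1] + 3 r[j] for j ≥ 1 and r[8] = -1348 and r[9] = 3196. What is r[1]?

8

Rearranging, r[j-2] = (r[j] + r[j-1]) / 3.
r[7] = (3196 + (-1348)) / 3 = 1848/3 = 616
r[6] = (-1348 + 616) / 3 = -732/3 = -244
r[5] = (616 + (-244)) / 3 = 372/3 = 124
r[4] = (-244 + 124) / 3 = -120/3 = -40
r[3] = (124 + (-40)) / 3 = 84/3 = 28
r[2] = (-40 + 28) / 3 = -12/3 = -4
r[1] = (28 + (-4)) / 3 = 24/3 = 8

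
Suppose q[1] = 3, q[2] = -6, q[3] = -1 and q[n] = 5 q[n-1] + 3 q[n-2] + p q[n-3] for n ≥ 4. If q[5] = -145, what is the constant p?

q[4] = -23 + 3p
q[5] = -118 + 9p
So -118 + 9p = -145, giving p = -3.

-3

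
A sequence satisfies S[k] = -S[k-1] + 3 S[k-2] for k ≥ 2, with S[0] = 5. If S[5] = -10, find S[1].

Let S[1] = v.
S[2] = 15 - v
S[3] = -15 + 4v
S[4] = 60 - 7v
S[5] = -105 + 19v
So -105 + 19v = -10, giving v = 5.

5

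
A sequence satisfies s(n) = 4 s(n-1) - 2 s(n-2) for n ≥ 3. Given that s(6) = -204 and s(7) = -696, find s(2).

-3

Rearranging, s(n-2) = (s(n) - 4 s(n-1)) / -2.
s(5) = (-696 - 4(-204)) / -2 = 120/-2 = -60
s(4) = (-204 - 4(-60)) / -2 = 36/-2 = -18
s(3) = (-60 - 4(-18)) / -2 = 12/-2 = -6
s(2) = (-18 - 4(-6)) / -2 = 6/-2 = -3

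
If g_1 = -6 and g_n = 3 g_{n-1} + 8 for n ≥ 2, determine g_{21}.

-6973568806

The fixed point is 8/(1 - 3) = -4, so g_n + 4 = 3(g_{n-1} + 4).
Hence g_n = -2·3^{n-1} - 4.
g_{21} = -2·3^{20} - 4 = -2·3486784401 - 4 = -6973568806.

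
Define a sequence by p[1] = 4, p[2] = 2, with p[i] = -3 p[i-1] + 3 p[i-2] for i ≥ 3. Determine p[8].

p[3] = -3·2 + 3·4 = 6
p[4] = -3·6 + 3·2 = -12
p[5] = -3·(-12) + 3·6 = 54
p[6] = -3·54 + 3·(-12) = -198
p[7] = -3·(-198) + 3·54 = 756
p[8] = -3·756 + 3·(-198) = -2862

-2862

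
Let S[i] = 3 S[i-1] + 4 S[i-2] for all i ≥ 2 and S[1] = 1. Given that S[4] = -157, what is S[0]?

Let S[0] = w.
S[2] = 3 + 4w
S[3] = 13 + 12w
S[4] = 51 + 52w
So 51 + 52w = -157, giving w = -4.

-4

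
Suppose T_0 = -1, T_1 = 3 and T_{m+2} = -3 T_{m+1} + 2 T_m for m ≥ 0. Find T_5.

495

T_2 = -3*3 + 2*(-1) = -11
T_3 = -3*(-11) + 2*3 = 39
T_4 = -3*39 + 2*(-11) = -139
T_5 = -3*(-139) + 2*39 = 495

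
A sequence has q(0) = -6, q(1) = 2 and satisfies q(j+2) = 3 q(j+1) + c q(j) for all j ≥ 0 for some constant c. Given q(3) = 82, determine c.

q(2) = 6 - 6c
q(3) = 18 - 16c
So 18 - 16c = 82, giving c = -4.

-4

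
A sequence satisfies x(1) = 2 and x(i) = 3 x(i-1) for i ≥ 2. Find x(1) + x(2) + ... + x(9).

x(2) = 3*2 = 6
x(3) = 3*6 = 18
x(4) = 3*18 = 54
x(5) = 3*54 = 162
x(6) = 3*162 = 486
x(7) = 3*486 = 1458
x(8) = 3*1458 = 4374
x(9) = 3*4374 = 13122
Sum = 2 + 6 + 18 + 54 + 162 + 486 + 1458 + 4374 + 13122 = 19682

19682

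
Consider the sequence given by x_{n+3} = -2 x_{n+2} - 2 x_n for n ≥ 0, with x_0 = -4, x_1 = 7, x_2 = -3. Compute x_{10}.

x_3 = -2(-3) - 2(-4) = 14
x_4 = -2(14) - 2(7) = -42
x_5 = -2(-42) - 2(-3) = 90
x_6 = -2(90) - 2(14) = -208
x_7 = -2(-208) - 2(-42) = 500
x_8 = -2(500) - 2(90) = -1180
x_9 = -2(-1180) - 2(-208) = 2776
x_{10} = -2(2776) - 2(500) = -6552

-6552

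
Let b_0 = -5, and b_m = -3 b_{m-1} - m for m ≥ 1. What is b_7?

10523

b_1 = -3·(-5) - 1 = 14
b_2 = -3·14 - 2 = -44
b_3 = -3·(-44) - 3 = 129
b_4 = -3·129 - 4 = -391
b_5 = -3·(-391) - 5 = 1168
b_6 = -3·1168 - 6 = -3510
b_7 = -3·(-3510) - 7 = 10523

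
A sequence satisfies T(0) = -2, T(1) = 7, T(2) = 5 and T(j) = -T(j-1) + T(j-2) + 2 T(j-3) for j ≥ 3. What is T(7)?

-1

T(3) = -5 + 7 + 2*(-2) = -2
T(4) = -(-2) + 5 + 2*7 = 21
T(5) = -21 + (-2) + 2*5 = -13
T(6) = -(-13) + 21 + 2*(-2) = 30
T(7) = -30 + (-13) + 2*21 = -1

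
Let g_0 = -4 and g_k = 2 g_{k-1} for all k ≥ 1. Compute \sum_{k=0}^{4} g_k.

-124

g_1 = 2*(-4) = -8
g_2 = 2*(-8) = -16
g_3 = 2*(-16) = -32
g_4 = 2*(-32) = -64
Sum = (-4) + (-8) + (-16) + (-32) + (-64) = -124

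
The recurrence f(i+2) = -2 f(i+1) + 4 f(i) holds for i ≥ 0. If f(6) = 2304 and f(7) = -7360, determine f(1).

1

Rearranging, f(i-2) = (f(i) + 2 f(i-1)) / 4.
f(5) = (-7360 + 2(2304)) / 4 = -2752/4 = -688
f(4) = (2304 + 2(-688)) / 4 = 928/4 = 232
f(3) = (-688 + 2(232)) / 4 = -224/4 = -56
f(2) = (232 + 2(-56)) / 4 = 120/4 = 30
f(1) = (-56 + 2(30)) / 4 = 4/4 = 1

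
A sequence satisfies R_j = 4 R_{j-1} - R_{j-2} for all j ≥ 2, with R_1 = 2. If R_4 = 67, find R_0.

Let R_0 = x.
R_2 = 8 - x
R_3 = 30 - 4x
R_4 = 112 - 15x
So 112 - 15x = 67, giving x = 3.

3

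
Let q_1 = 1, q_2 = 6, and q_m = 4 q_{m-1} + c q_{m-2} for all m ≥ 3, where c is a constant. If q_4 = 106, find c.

q_3 = 24 + c
q_4 = 96 + 10c
So 96 + 10c = 106, giving c = 1.

1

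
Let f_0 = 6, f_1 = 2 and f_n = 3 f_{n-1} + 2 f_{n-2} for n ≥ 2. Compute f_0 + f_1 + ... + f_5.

f_2 = 3·2 + 2·6 = 18
f_3 = 3·18 + 2·2 = 58
f_4 = 3·58 + 2·18 = 210
f_5 = 3·210 + 2·58 = 746
Sum = 6 + 2 + 18 + 58 + 210 + 746 = 1040

1040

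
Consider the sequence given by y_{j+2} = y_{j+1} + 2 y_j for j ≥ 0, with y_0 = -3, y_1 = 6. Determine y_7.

132

y_2 = 6 + 2*(-3) = 0
y_3 = 0 + 2*6 = 12
y_4 = 12 + 2*0 = 12
y_5 = 12 + 2*12 = 36
y_6 = 36 + 2*12 = 60
y_7 = 60 + 2*36 = 132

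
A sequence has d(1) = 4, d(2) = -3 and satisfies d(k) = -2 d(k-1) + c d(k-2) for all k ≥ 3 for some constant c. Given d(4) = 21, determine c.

-3

d(3) = 6 + 4c
d(4) = -12 - 11c
So -12 - 11c = 21, giving c = -3.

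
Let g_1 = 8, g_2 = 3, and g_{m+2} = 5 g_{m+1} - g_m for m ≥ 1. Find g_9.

80623

g_3 = 5*3 - 8 = 7
g_4 = 5*7 - 3 = 32
g_5 = 5*32 - 7 = 153
g_6 = 5*153 - 32 = 733
g_7 = 5*733 - 153 = 3512
g_8 = 5*3512 - 733 = 16827
g_9 = 5*16827 - 3512 = 80623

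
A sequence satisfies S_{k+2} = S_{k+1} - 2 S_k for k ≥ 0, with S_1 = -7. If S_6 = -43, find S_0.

-4

Let S_0 = w.
S_2 = -7 - 2w
S_3 = 7 - 2w
S_4 = 21 + 2w
S_5 = 7 + 6w
S_6 = -35 + 2w
So -35 + 2w = -43, giving w = -4.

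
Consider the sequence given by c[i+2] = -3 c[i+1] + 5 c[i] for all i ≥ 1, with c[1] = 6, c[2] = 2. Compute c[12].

c[3] = -3(2) + 5(6) = 24
c[4] = -3(24) + 5(2) = -62
c[5] = -3(-62) + 5(24) = 306
c[6] = -3(306) + 5(-62) = -1228
c[7] = -3(-1228) + 5(306) = 5214
c[8] = -3(5214) + 5(-1228) = -21782
c[9] = -3(-21782) + 5(5214) = 91416
c[10] = -3(91416) + 5(-21782) = -383158
c[11] = -3(-383158) + 5(91416) = 1606554
c[12] = -3(1606554) + 5(-383158) = -6735452

-6735452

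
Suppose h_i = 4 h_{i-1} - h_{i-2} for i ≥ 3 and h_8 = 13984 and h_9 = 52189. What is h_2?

4

Rearranging, h_{i-2} = -(h_i - 4 h_{i-1}).
h_7 = -(52189 - 4·13984) = 3747
h_6 = -(13984 - 4·3747) = 1004
h_5 = -(3747 - 4·1004) = 269
h_4 = -(1004 - 4·269) = 72
h_3 = -(269 - 4·72) = 19
h_2 = -(72 - 4·19) = 4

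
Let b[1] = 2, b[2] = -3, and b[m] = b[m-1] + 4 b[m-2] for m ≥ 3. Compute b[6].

b[3] = (-3) + 4*2 = 5
b[4] = 5 + 4*(-3) = -7
b[5] = (-7) + 4*5 = 13
b[6] = 13 + 4*(-7) = -15

-15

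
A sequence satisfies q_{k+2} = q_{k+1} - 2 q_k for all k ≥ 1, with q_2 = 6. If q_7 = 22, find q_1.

-4

Let q_1 = v.
q_3 = 6 - 2v
q_4 = -6 - 2v
q_5 = -18 + 2v
q_6 = -6 + 6v
q_7 = 30 + 2v
So 30 + 2v = 22, giving v = -4.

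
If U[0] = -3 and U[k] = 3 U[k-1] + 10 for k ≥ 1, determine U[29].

137260754729761

The fixed point is 10/(1 - 3) = -5, so U[k] + 5 = 3(U[k-1] + 5).
Hence U[k] = 2·3^k - 5.
U[29] = 2·3^{29} - 5 = 2·68630377364883 - 5 = 137260754729761.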